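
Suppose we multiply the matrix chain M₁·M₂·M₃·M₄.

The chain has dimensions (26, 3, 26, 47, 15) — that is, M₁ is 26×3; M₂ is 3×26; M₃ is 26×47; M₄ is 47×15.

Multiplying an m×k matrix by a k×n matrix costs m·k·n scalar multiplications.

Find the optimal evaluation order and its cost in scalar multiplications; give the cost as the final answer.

Adjacent pairs: M₁M₂ = 26·3·26 = 2028; M₂M₃ = 3·26·47 = 3666; M₃M₄ = 26·47·15 = 18330.
Length 3: M₁..M₃: k=1: 0+3666+26·3·47=7332; k=2: 2028+0+26·26·47=33800 → min 7332 | M₂..M₄: k=2: 0+18330+3·26·15=19500; k=3: 3666+0+3·47·15=5781 → min 5781.
Length 4: M₁..M₄: k=1: 0+5781+26·3·15=6951; k=2: 2028+18330+26·26·15=30498; k=3: 7332+0+26·47·15=25662 → min 6951.
Optimal parenthesization: (M₁·((M₂·M₃)·M₄)) with cost 6951.

6951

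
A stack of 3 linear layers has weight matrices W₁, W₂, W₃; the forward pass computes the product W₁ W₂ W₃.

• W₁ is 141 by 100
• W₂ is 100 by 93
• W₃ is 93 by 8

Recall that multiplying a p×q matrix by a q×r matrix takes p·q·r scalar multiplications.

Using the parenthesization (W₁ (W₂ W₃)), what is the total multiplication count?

(W₂ W₃): 100×93 by 93×8 → 100×8, cost 100·93·8 = 74400
(W₁ (W₂ W₃)): 141×100 by 100×8 → 141×8, cost 141·100·8 = 112800; cumulative 187200
Total: 187200 scalar multiplications.

187200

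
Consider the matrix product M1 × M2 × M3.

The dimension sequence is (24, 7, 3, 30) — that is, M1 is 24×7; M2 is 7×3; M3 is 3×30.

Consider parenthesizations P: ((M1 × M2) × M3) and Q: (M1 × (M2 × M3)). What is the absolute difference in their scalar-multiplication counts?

Order P = ((M1 × M2) × M3): (M1 × M2): 24×7 by 7×3 → 24×3, cost 24·7·3 = 504; ((M1 × M2) × M3): 24×3 by 3×30 → 24×30, cost 24·3·30 = 2160; cumulative 2664. Total 2664.
Order Q = (M1 × (M2 × M3)): (M2 × M3): 7×3 by 3×30 → 7×30, cost 7·3·30 = 630; (M1 × (M2 × M3)): 24×7 by 7×30 → 24×30, cost 24·7·30 = 5040; cumulative 5670. Total 5670.
Difference: |2664 − 5670| = 3006.

3006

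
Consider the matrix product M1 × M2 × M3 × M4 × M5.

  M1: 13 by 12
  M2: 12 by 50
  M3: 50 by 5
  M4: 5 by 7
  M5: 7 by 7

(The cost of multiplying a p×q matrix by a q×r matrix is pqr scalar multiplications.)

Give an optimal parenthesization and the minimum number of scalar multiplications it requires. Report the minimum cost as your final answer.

4480

Adjacent pairs: M1M2 = 13·12·50 = 7800; M2M3 = 12·50·5 = 3000; M3M4 = 50·5·7 = 1750; M4M5 = 5·7·7 = 245.
Length 3: M1..M3: k=1: 0+3000+13·12·5=3780; k=2: 7800+0+13·50·5=11050 → min 3780 | M2..M4: k=2: 0+1750+12·50·7=5950; k=3: 3000+0+12·5·7=3420 → min 3420 | M3..M5: k=3: 0+245+50·5·7=1995; k=4: 1750+0+50·7·7=4200 → min 1995.
Length 4: M1..M4: k=1: 0+3420+13·12·7=4512; k=2: 7800+1750+13·50·7=14100; k=3: 3780+0+13·5·7=4235 → min 4235 | M2..M5: k=2: 0+1995+12·50·7=6195; k=3: 3000+245+12·5·7=3665; k=4: 3420+0+12·7·7=4008 → min 3665.
Length 5: M1..M5: k=1: 0+3665+13·12·7=4757; k=2: 7800+1995+13·50·7=14345; k=3: 3780+245+13·5·7=4480; k=4: 4235+0+13·7·7=4872 → min 4480.
Optimal parenthesization: ((M1 × (M2 × M3)) × (M4 × M5)) with cost 4480.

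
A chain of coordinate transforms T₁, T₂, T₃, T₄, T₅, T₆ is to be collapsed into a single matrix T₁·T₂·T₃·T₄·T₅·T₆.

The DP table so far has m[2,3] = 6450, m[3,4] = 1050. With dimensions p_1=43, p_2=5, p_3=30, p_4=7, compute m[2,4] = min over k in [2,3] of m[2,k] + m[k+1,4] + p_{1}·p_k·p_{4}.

2555

m[2,4] = min over k∈[2,3] of m[2,k]+m[k+1,4]+p_{1}·p_k·p_{4}.
k=2: 0 + 1050 + 43·5·7 = 2555; k=3: 6450 + 0 + 43·30·7 = 15480.
Minimum: 2555 at k=2.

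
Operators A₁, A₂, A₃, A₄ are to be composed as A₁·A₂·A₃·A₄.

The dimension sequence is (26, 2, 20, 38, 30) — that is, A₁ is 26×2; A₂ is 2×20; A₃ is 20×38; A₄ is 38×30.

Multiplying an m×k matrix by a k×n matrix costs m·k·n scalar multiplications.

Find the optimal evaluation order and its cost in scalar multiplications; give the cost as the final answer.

Adjacent pairs: A₁A₂ = 26·2·20 = 1040; A₂A₃ = 2·20·38 = 1520; A₃A₄ = 20·38·30 = 22800.
Length 3: A₁..A₃: k=1: 0+1520+26·2·38=3496; k=2: 1040+0+26·20·38=20800 → min 3496 | A₂..A₄: k=2: 0+22800+2·20·30=24000; k=3: 1520+0+2·38·30=3800 → min 3800.
Length 4: A₁..A₄: k=1: 0+3800+26·2·30=5360; k=2: 1040+22800+26·20·30=39440; k=3: 3496+0+26·38·30=33136 → min 5360.
Optimal parenthesization: (A₁·((A₂·A₃)·A₄)) with cost 5360.

5360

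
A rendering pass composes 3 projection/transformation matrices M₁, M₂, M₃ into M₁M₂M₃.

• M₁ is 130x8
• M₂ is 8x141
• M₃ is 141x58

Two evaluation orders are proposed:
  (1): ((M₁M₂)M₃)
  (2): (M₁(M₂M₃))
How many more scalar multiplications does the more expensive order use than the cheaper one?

1084036

Order (1) = ((M₁M₂)M₃): (M₁M₂): 130×8 by 8×141 → 130×141, cost 130·8·141 = 146640; ((M₁M₂)M₃): 130×141 by 141×58 → 130×58, cost 130·141·58 = 1063140; cumulative 1209780. Total 1209780.
Order (2) = (M₁(M₂M₃)): (M₂M₃): 8×141 by 141×58 → 8×58, cost 8·141·58 = 65424; (M₁(M₂M₃)): 130×8 by 8×58 → 130×58, cost 130·8·58 = 60320; cumulative 125744. Total 125744.
Difference: |1209780 − 125744| = 1084036.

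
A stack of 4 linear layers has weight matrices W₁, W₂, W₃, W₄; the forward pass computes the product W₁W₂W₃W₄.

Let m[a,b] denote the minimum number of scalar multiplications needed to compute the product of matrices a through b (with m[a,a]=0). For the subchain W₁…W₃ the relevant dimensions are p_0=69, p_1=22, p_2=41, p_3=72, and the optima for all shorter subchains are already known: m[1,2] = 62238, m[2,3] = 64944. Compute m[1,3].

174240

m[1,3] = min over k∈[1,2] of m[1,k]+m[k+1,3]+p_{0}·p_k·p_{3}.
k=1: 0 + 64944 + 69·22·72 = 174240; k=2: 62238 + 0 + 69·41·72 = 265926.
Minimum: 174240 at k=1.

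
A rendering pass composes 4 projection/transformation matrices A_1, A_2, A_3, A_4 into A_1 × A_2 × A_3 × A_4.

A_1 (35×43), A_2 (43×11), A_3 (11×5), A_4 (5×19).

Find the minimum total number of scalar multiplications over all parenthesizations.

Adjacent pairs: A_1A_2 = 35·43·11 = 16555; A_2A_3 = 43·11·5 = 2365; A_3A_4 = 11·5·19 = 1045.
Length 3: A_1..A_3: k=1: 0+2365+35·43·5=9890; k=2: 16555+0+35·11·5=18480 → min 9890 | A_2..A_4: k=2: 0+1045+43·11·19=10032; k=3: 2365+0+43·5·19=6450 → min 6450.
Length 4: A_1..A_4: k=1: 0+6450+35·43·19=35045; k=2: 16555+1045+35·11·19=24915; k=3: 9890+0+35·5·19=13215 → min 13215.
Optimal order: ((A_1 × (A_2 × A_3)) × A_4) with cost 13215.

13215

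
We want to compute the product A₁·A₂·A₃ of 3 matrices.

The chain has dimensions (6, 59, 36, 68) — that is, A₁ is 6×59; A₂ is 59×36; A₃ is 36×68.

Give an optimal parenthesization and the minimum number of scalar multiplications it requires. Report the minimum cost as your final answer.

27432

(A₁·(A₂·A₃)): cost 168504.
((A₁·A₂)·A₃): cost 27432.
Optimal: ((A₁·A₂)·A₃) with cost 27432.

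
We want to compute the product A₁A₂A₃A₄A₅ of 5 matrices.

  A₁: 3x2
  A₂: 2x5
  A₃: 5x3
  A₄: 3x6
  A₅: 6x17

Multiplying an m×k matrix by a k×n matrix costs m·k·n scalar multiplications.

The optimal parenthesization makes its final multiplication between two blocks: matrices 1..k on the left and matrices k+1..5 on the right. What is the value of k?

Adjacent pairs: A₁A₂ = 3·2·5 = 30; A₂A₃ = 2·5·3 = 30; A₃A₄ = 5·3·6 = 90; A₄A₅ = 3·6·17 = 306.
Length 3: A₁..A₃: k=1: 0+30+3·2·3=48; k=2: 30+0+3·5·3=75 → min 48 | A₂..A₄: k=2: 0+90+2·5·6=150; k=3: 30+0+2·3·6=66 → min 66 | A₃..A₅: k=3: 0+306+5·3·17=561; k=4: 90+0+5·6·17=600 → min 561.
Length 4: A₁..A₄: k=1: 0+66+3·2·6=102; k=2: 30+90+3·5·6=210; k=3: 48+0+3·3·6=102 → min 102 | A₂..A₅: k=2: 0+561+2·5·17=731; k=3: 30+306+2·3·17=438; k=4: 66+0+2·6·17=270 → min 270.
Top-level splits: k=1: (A₁..A₁)·(A₂..A₅) → 0+270+3·2·17 = 372; k=2: (A₁..A₂)·(A₃..A₅) → 30+561+3·5·17 = 846; k=3: (A₁..A₃)·(A₄..A₅) → 48+306+3·3·17 = 507; k=4: (A₁..A₄)·(A₅..A₅) → 102+0+3·6·17 = 408.
Best split is after A₁, i.e. k = 1.

1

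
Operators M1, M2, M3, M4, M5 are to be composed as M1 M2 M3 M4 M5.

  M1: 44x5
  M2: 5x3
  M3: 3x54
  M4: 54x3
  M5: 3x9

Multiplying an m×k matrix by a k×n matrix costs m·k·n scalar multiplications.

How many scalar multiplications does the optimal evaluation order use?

2379

Adjacent pairs: M1M2 = 44·5·3 = 660; M2M3 = 5·3·54 = 810; M3M4 = 3·54·3 = 486; M4M5 = 54·3·9 = 1458.
Length 3: M1..M3: k=1: 0+810+44·5·54=12690; k=2: 660+0+44·3·54=7788 → min 7788 | M2..M4: k=2: 0+486+5·3·3=531; k=3: 810+0+5·54·3=1620 → min 531 | M3..M5: k=3: 0+1458+3·54·9=2916; k=4: 486+0+3·3·9=567 → min 567.
Length 4: M1..M4: k=1: 0+531+44·5·3=1191; k=2: 660+486+44·3·3=1542; k=3: 7788+0+44·54·3=14916 → min 1191 | M2..M5: k=2: 0+567+5·3·9=702; k=3: 810+1458+5·54·9=4698; k=4: 531+0+5·3·9=666 → min 666.
Length 5: M1..M5: k=1: 0+666+44·5·9=2646; k=2: 660+567+44·3·9=2415; k=3: 7788+1458+44·54·9=30630; k=4: 1191+0+44·3·9=2379 → min 2379.
Optimal order: ((M1 (M2 (M3 M4))) M5) with cost 2379.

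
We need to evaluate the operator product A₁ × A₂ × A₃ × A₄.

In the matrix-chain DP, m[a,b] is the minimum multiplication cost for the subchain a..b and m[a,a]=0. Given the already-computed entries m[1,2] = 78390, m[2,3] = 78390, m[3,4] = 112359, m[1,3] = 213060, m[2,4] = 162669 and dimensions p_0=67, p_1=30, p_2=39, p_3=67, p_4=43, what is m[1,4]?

249099

m[1,4] = min over k∈[1,3] of m[1,k]+m[k+1,4]+p_{0}·p_k·p_{4}.
k=1: 0 + 162669 + 67·30·43 = 249099; k=2: 78390 + 112359 + 67·39·43 = 303108; k=3: 213060 + 0 + 67·67·43 = 406087.
Minimum: 249099 at k=1.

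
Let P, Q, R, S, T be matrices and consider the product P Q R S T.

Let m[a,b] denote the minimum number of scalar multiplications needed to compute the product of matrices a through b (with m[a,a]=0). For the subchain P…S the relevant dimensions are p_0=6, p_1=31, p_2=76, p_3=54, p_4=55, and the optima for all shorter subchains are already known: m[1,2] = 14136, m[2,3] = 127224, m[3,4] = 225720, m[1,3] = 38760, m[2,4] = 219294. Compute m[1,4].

m[1,4] = min over k∈[1,3] of m[1,k]+m[k+1,4]+p_{0}·p_k·p_{4}.
k=1: 0 + 219294 + 6·31·55 = 229524; k=2: 14136 + 225720 + 6·76·55 = 264936; k=3: 38760 + 0 + 6·54·55 = 56580.
Minimum: 56580 at k=3.

56580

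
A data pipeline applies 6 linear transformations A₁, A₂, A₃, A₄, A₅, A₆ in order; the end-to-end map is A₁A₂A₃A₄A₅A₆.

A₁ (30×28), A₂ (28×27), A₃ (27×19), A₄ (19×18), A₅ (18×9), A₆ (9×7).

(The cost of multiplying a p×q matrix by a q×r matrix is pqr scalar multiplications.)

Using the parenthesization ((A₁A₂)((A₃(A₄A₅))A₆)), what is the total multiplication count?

37746

(A₁A₂): 30×28 by 28×27 → 30×27, cost 30·28·27 = 22680
(A₄A₅): 19×18 by 18×9 → 19×9, cost 19·18·9 = 3078
(A₃(A₄A₅)): 27×19 by 19×9 → 27×9, cost 27·19·9 = 4617; cumulative 7695
((A₃(A₄A₅))A₆): 27×9 by 9×7 → 27×7, cost 27·9·7 = 1701; cumulative 9396
((A₁A₂)((A₃(A₄A₅))A₆)): 30×27 by 27×7 → 30×7, cost 30·27·7 = 5670; cumulative 37746
Total: 37746 scalar multiplications.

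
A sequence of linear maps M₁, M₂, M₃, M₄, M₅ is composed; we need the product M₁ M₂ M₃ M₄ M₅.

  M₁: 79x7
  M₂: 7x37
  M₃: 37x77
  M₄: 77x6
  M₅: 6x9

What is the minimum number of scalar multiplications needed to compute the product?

24003

Adjacent pairs: M₁M₂ = 79·7·37 = 20461; M₂M₃ = 7·37·77 = 19943; M₃M₄ = 37·77·6 = 17094; M₄M₅ = 77·6·9 = 4158.
Length 3: M₁..M₃: k=1: 0+19943+79·7·77=62524; k=2: 20461+0+79·37·77=245532 → min 62524 | M₂..M₄: k=2: 0+17094+7·37·6=18648; k=3: 19943+0+7·77·6=23177 → min 18648 | M₃..M₅: k=3: 0+4158+37·77·9=29799; k=4: 17094+0+37·6·9=19092 → min 19092.
Length 4: M₁..M₄: k=1: 0+18648+79·7·6=21966; k=2: 20461+17094+79·37·6=55093; k=3: 62524+0+79·77·6=99022 → min 21966 | M₂..M₅: k=2: 0+19092+7·37·9=21423; k=3: 19943+4158+7·77·9=28952; k=4: 18648+0+7·6·9=19026 → min 19026.
Length 5: M₁..M₅: k=1: 0+19026+79·7·9=24003; k=2: 20461+19092+79·37·9=65860; k=3: 62524+4158+79·77·9=121429; k=4: 21966+0+79·6·9=26232 → min 24003.
Optimal order: (M₁ ((M₂ (M₃ M₄)) M₅)) with cost 24003.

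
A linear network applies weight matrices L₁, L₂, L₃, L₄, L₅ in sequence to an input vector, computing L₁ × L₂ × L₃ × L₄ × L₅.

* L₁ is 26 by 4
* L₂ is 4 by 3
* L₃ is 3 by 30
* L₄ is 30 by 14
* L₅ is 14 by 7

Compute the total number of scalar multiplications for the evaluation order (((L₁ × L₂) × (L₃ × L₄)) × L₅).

(L₁ × L₂): 26×4 by 4×3 → 26×3, cost 26·4·3 = 312
(L₃ × L₄): 3×30 by 30×14 → 3×14, cost 3·30·14 = 1260
((L₁ × L₂) × (L₃ × L₄)): 26×3 by 3×14 → 26×14, cost 26·3·14 = 1092; cumulative 2664
(((L₁ × L₂) × (L₃ × L₄)) × L₅): 26×14 by 14×7 → 26×7, cost 26·14·7 = 2548; cumulative 5212
Total: 5212 scalar multiplications.

5212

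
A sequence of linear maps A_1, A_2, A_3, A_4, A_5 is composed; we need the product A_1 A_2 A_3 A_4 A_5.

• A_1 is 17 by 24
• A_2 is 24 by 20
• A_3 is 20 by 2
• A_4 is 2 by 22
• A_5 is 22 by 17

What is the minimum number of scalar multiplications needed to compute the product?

Adjacent pairs: A_1A_2 = 17·24·20 = 8160; A_2A_3 = 24·20·2 = 960; A_3A_4 = 20·2·22 = 880; A_4A_5 = 2·22·17 = 748.
Length 3: A_1..A_3: k=1: 0+960+17·24·2=1776; k=2: 8160+0+17·20·2=8840 → min 1776 | A_2..A_4: k=2: 0+880+24·20·22=11440; k=3: 960+0+24·2·22=2016 → min 2016 | A_3..A_5: k=3: 0+748+20·2·17=1428; k=4: 880+0+20·22·17=8360 → min 1428.
Length 4: A_1..A_4: k=1: 0+2016+17·24·22=10992; k=2: 8160+880+17·20·22=16520; k=3: 1776+0+17·2·22=2524 → min 2524 | A_2..A_5: k=2: 0+1428+24·20·17=9588; k=3: 960+748+24·2·17=2524; k=4: 2016+0+24·22·17=10992 → min 2524.
Length 5: A_1..A_5: k=1: 0+2524+17·24·17=9460; k=2: 8160+1428+17·20·17=15368; k=3: 1776+748+17·2·17=3102; k=4: 2524+0+17·22·17=8882 → min 3102.
Optimal order: ((A_1 (A_2 A_3)) (A_4 A_5)) with cost 3102.

3102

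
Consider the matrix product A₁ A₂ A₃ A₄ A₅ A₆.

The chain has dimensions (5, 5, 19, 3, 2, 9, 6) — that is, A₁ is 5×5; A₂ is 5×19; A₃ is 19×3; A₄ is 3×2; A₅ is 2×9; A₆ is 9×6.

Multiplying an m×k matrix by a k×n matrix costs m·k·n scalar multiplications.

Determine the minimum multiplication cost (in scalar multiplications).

Adjacent pairs: A₁A₂ = 5·5·19 = 475; A₂A₃ = 5·19·3 = 285; A₃A₄ = 19·3·2 = 114; A₄A₅ = 3·2·9 = 54; A₅A₆ = 2·9·6 = 108.
Length 3: A₁..A₃: k=1: 0+285+5·5·3=360; k=2: 475+0+5·19·3=760 → min 360 | A₂..A₄: k=2: 0+114+5·19·2=304; k=3: 285+0+5·3·2=315 → min 304 | A₃..A₅: k=3: 0+54+19·3·9=567; k=4: 114+0+19·2·9=456 → min 456 | A₄..A₆: k=4: 0+108+3·2·6=144; k=5: 54+0+3·9·6=216 → min 144.
Length 4: A₁..A₄: k=1: 0+304+5·5·2=354; k=2: 475+114+5·19·2=779; k=3: 360+0+5·3·2=390 → min 354 | A₂..A₅: k=2: 0+456+5·19·9=1311; k=3: 285+54+5·3·9=474; k=4: 304+0+5·2·9=394 → min 394 | A₃..A₆: k=3: 0+144+19·3·6=486; k=4: 114+108+19·2·6=450; k=5: 456+0+19·9·6=1482 → min 450.
Length 5: A₁..A₅: k=1: 0+394+5·5·9=619; k=2: 475+456+5·19·9=1786; k=3: 360+54+5·3·9=549; k=4: 354+0+5·2·9=444 → min 444 | A₂..A₆: k=2: 0+450+5·19·6=1020; k=3: 285+144+5·3·6=519; k=4: 304+108+5·2·6=472; k=5: 394+0+5·9·6=664 → min 472.
Length 6: A₁..A₆: k=1: 0+472+5·5·6=622; k=2: 475+450+5·19·6=1495; k=3: 360+144+5·3·6=594; k=4: 354+108+5·2·6=522; k=5: 444+0+5·9·6=714 → min 522.
Optimal order: ((A₁ (A₂ (A₃ A₄))) (A₅ A₆)) with cost 522.

522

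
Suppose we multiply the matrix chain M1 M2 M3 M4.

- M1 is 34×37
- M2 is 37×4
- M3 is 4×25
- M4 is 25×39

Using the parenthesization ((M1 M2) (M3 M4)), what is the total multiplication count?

(M1 M2): 34×37 by 37×4 → 34×4, cost 34·37·4 = 5032
(M3 M4): 4×25 by 25×39 → 4×39, cost 4·25·39 = 3900
((M1 M2) (M3 M4)): 34×4 by 4×39 → 34×39, cost 34·4·39 = 5304; cumulative 14236
Total: 14236 scalar multiplications.

14236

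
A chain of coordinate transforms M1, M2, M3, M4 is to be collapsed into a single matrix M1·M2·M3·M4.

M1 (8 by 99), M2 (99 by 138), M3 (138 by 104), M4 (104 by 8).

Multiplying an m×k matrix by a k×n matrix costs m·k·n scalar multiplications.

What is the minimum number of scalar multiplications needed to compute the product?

230448

Adjacent pairs: M1M2 = 8·99·138 = 109296; M2M3 = 99·138·104 = 1420848; M3M4 = 138·104·8 = 114816.
Length 3: M1..M3: k=1: 0+1420848+8·99·104=1503216; k=2: 109296+0+8·138·104=224112 → min 224112 | M2..M4: k=2: 0+114816+99·138·8=224112; k=3: 1420848+0+99·104·8=1503216 → min 224112.
Length 4: M1..M4: k=1: 0+224112+8·99·8=230448; k=2: 109296+114816+8·138·8=232944; k=3: 224112+0+8·104·8=230768 → min 230448.
Optimal order: (M1·(M2·(M3·M4))) with cost 230448.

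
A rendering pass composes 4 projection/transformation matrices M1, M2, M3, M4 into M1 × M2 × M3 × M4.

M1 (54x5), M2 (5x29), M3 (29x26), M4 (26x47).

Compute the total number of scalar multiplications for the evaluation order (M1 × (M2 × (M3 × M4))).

(M3 × M4): 29×26 by 26×47 → 29×47, cost 29·26·47 = 35438
(M2 × (M3 × M4)): 5×29 by 29×47 → 5×47, cost 5·29·47 = 6815; cumulative 42253
(M1 × (M2 × (M3 × M4))): 54×5 by 5×47 → 54×47, cost 54·5·47 = 12690; cumulative 54943
Total: 54943 scalar multiplications.

54943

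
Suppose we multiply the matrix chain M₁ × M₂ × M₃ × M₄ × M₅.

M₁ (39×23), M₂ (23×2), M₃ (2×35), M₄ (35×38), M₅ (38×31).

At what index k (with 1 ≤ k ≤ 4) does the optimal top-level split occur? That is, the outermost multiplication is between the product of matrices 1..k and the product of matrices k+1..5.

2

Adjacent pairs: M₁M₂ = 39·23·2 = 1794; M₂M₃ = 23·2·35 = 1610; M₃M₄ = 2·35·38 = 2660; M₄M₅ = 35·38·31 = 41230.
Length 3: M₁..M₃: k=1: 0+1610+39·23·35=33005; k=2: 1794+0+39·2·35=4524 → min 4524 | M₂..M₄: k=2: 0+2660+23·2·38=4408; k=3: 1610+0+23·35·38=32200 → min 4408 | M₃..M₅: k=3: 0+41230+2·35·31=43400; k=4: 2660+0+2·38·31=5016 → min 5016.
Length 4: M₁..M₄: k=1: 0+4408+39·23·38=38494; k=2: 1794+2660+39·2·38=7418; k=3: 4524+0+39·35·38=56394 → min 7418 | M₂..M₅: k=2: 0+5016+23·2·31=6442; k=3: 1610+41230+23·35·31=67795; k=4: 4408+0+23·38·31=31502 → min 6442.
Top-level splits: k=1: (M₁..M₁)·(M₂..M₅) → 0+6442+39·23·31 = 34249; k=2: (M₁..M₂)·(M₃..M₅) → 1794+5016+39·2·31 = 9228; k=3: (M₁..M₃)·(M₄..M₅) → 4524+41230+39·35·31 = 88069; k=4: (M₁..M₄)·(M₅..M₅) → 7418+0+39·38·31 = 53360.
Best split is after M₂, i.e. k = 2.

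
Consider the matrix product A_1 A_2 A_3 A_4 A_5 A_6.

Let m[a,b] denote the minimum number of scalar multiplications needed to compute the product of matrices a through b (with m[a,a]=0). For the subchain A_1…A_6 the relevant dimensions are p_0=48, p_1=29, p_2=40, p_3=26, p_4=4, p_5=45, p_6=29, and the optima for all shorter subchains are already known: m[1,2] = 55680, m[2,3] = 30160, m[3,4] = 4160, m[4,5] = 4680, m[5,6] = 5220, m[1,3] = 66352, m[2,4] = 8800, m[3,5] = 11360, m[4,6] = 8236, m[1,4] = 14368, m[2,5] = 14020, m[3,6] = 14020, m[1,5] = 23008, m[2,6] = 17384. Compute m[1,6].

m[1,6] = min over k∈[1,5] of m[1,k]+m[k+1,6]+p_{0}·p_k·p_{6}.
k=1: 0 + 17384 + 48·29·29 = 57752; k=2: 55680 + 14020 + 48·40·29 = 125380; k=3: 66352 + 8236 + 48·26·29 = 110780; k=4: 14368 + 5220 + 48·4·29 = 25156; k=5: 23008 + 0 + 48·45·29 = 85648.
Minimum: 25156 at k=4.

25156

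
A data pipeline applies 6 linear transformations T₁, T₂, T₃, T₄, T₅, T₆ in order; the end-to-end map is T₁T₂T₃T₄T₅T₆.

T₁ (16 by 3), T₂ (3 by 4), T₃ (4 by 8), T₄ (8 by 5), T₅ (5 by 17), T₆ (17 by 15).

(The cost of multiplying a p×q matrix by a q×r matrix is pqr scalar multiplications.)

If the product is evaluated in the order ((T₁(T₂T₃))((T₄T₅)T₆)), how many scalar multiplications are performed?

(T₂T₃): 3×4 by 4×8 → 3×8, cost 3·4·8 = 96
(T₁(T₂T₃)): 16×3 by 3×8 → 16×8, cost 16·3·8 = 384; cumulative 480
(T₄T₅): 8×5 by 5×17 → 8×17, cost 8·5·17 = 680
((T₄T₅)T₆): 8×17 by 17×15 → 8×15, cost 8·17·15 = 2040; cumulative 2720
((T₁(T₂T₃))((T₄T₅)T₆)): 16×8 by 8×15 → 16×15, cost 16·8·15 = 1920; cumulative 5120
Total: 5120 scalar multiplications.

5120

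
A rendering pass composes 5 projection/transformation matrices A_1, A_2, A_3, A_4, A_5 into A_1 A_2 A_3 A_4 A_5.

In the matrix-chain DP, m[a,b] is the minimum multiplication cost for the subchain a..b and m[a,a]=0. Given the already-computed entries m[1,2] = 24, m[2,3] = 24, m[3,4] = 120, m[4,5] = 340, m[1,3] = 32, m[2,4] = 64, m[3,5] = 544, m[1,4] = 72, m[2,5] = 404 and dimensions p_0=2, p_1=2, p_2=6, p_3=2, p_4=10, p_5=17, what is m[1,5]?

m[1,5] = min over k∈[1,4] of m[1,k]+m[k+1,5]+p_{0}·p_k·p_{5}.
k=1: 0 + 404 + 2·2·17 = 472; k=2: 24 + 544 + 2·6·17 = 772; k=3: 32 + 340 + 2·2·17 = 440; k=4: 72 + 0 + 2·10·17 = 412.
Minimum: 412 at k=4.

412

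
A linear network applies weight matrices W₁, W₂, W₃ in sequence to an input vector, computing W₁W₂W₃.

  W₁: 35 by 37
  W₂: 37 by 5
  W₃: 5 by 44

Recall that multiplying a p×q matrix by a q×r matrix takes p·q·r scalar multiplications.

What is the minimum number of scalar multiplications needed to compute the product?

Order (W₁(W₂W₃)): (W₂W₃): 37×5 by 5×44 → 37×44, cost 37·5·44 = 8140; (W₁(W₂W₃)): 35×37 by 37×44 → 35×44, cost 35·37·44 = 56980; cumulative 65120. Total 65120.
Order ((W₁W₂)W₃): (W₁W₂): 35×37 by 37×5 → 35×5, cost 35·37·5 = 6475; ((W₁W₂)W₃): 35×5 by 5×44 → 35×44, cost 35·5·44 = 7700; cumulative 14175. Total 14175.
Minimum: 14175.

14175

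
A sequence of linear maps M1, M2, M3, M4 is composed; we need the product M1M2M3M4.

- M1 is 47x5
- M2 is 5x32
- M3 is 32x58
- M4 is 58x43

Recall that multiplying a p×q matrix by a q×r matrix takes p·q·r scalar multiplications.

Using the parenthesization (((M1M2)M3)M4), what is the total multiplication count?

211970

(M1M2): 47×5 by 5×32 → 47×32, cost 47·5·32 = 7520
((M1M2)M3): 47×32 by 32×58 → 47×58, cost 47·32·58 = 87232; cumulative 94752
(((M1M2)M3)M4): 47×58 by 58×43 → 47×43, cost 47·58·43 = 117218; cumulative 211970
Total: 211970 scalar multiplications.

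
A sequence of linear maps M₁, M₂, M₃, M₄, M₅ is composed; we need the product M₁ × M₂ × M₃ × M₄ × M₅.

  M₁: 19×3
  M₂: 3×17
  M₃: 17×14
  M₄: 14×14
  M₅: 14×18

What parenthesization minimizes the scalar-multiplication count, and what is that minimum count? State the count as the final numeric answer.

3084

Adjacent pairs: M₁M₂ = 19·3·17 = 969; M₂M₃ = 3·17·14 = 714; M₃M₄ = 17·14·14 = 3332; M₄M₅ = 14·14·18 = 3528.
Length 3: M₁..M₃: k=1: 0+714+19·3·14=1512; k=2: 969+0+19·17·14=5491 → min 1512 | M₂..M₄: k=2: 0+3332+3·17·14=4046; k=3: 714+0+3·14·14=1302 → min 1302 | M₃..M₅: k=3: 0+3528+17·14·18=7812; k=4: 3332+0+17·14·18=7616 → min 7616.
Length 4: M₁..M₄: k=1: 0+1302+19·3·14=2100; k=2: 969+3332+19·17·14=8823; k=3: 1512+0+19·14·14=5236 → min 2100 | M₂..M₅: k=2: 0+7616+3·17·18=8534; k=3: 714+3528+3·14·18=4998; k=4: 1302+0+3·14·18=2058 → min 2058.
Length 5: M₁..M₅: k=1: 0+2058+19·3·18=3084; k=2: 969+7616+19·17·18=14399; k=3: 1512+3528+19·14·18=9828; k=4: 2100+0+19·14·18=6888 → min 3084.
Optimal parenthesization: (M₁ × (((M₂ × M₃) × M₄) × M₅)) with cost 3084.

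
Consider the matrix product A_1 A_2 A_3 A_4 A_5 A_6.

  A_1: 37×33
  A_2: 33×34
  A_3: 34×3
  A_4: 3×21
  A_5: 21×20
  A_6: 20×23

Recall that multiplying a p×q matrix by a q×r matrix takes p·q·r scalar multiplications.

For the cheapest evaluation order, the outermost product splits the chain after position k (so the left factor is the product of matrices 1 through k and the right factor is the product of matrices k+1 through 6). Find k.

3

Adjacent pairs: A_1A_2 = 37·33·34 = 41514; A_2A_3 = 33·34·3 = 3366; A_3A_4 = 34·3·21 = 2142; A_4A_5 = 3·21·20 = 1260; A_5A_6 = 21·20·23 = 9660.
Length 3: A_1..A_3: k=1: 0+3366+37·33·3=7029; k=2: 41514+0+37·34·3=45288 → min 7029 | A_2..A_4: k=2: 0+2142+33·34·21=25704; k=3: 3366+0+33·3·21=5445 → min 5445 | A_3..A_5: k=3: 0+1260+34·3·20=3300; k=4: 2142+0+34·21·20=16422 → min 3300 | A_4..A_6: k=4: 0+9660+3·21·23=11109; k=5: 1260+0+3·20·23=2640 → min 2640.
Length 4: A_1..A_4: k=1: 0+5445+37·33·21=31086; k=2: 41514+2142+37·34·21=70074; k=3: 7029+0+37·3·21=9360 → min 9360 | A_2..A_5: k=2: 0+3300+33·34·20=25740; k=3: 3366+1260+33·3·20=6606; k=4: 5445+0+33·21·20=19305 → min 6606 | A_3..A_6: k=3: 0+2640+34·3·23=4986; k=4: 2142+9660+34·21·23=28224; k=5: 3300+0+34·20·23=18940 → min 4986.
Length 5: A_1..A_5: k=1: 0+6606+37·33·20=31026; k=2: 41514+3300+37·34·20=69974; k=3: 7029+1260+37·3·20=10509; k=4: 9360+0+37·21·20=24900 → min 10509 | A_2..A_6: k=2: 0+4986+33·34·23=30792; k=3: 3366+2640+33·3·23=8283; k=4: 5445+9660+33·21·23=31044; k=5: 6606+0+33·20·23=21786 → min 8283.
Top-level splits: k=1: (A_1..A_1)·(A_2..A_6) → 0+8283+37·33·23 = 36366; k=2: (A_1..A_2)·(A_3..A_6) → 41514+4986+37·34·23 = 75434; k=3: (A_1..A_3)·(A_4..A_6) → 7029+2640+37·3·23 = 12222; k=4: (A_1..A_4)·(A_5..A_6) → 9360+9660+37·21·23 = 36891; k=5: (A_1..A_5)·(A_6..A_6) → 10509+0+37·20·23 = 27529.
Best split is after A_3, i.e. k = 3.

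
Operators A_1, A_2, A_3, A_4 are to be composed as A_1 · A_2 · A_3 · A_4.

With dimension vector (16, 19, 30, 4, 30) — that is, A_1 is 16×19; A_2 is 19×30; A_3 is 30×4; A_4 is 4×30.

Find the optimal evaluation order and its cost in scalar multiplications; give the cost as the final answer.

Adjacent pairs: A_1A_2 = 16·19·30 = 9120; A_2A_3 = 19·30·4 = 2280; A_3A_4 = 30·4·30 = 3600.
Length 3: A_1..A_3: k=1: 0+2280+16·19·4=3496; k=2: 9120+0+16·30·4=11040 → min 3496 | A_2..A_4: k=2: 0+3600+19·30·30=20700; k=3: 2280+0+19·4·30=4560 → min 4560.
Length 4: A_1..A_4: k=1: 0+4560+16·19·30=13680; k=2: 9120+3600+16·30·30=27120; k=3: 3496+0+16·4·30=5416 → min 5416.
Optimal parenthesization: ((A_1 · (A_2 · A_3)) · A_4) with cost 5416.

5416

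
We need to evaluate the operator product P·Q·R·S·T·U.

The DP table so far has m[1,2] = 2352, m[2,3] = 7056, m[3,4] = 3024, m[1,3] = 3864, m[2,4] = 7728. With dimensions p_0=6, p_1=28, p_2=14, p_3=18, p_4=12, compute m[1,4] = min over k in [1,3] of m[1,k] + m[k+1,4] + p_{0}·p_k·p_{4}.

5160

m[1,4] = min over k∈[1,3] of m[1,k]+m[k+1,4]+p_{0}·p_k·p_{4}.
k=1: 0 + 7728 + 6·28·12 = 9744; k=2: 2352 + 3024 + 6·14·12 = 6384; k=3: 3864 + 0 + 6·18·12 = 5160.
Minimum: 5160 at k=3.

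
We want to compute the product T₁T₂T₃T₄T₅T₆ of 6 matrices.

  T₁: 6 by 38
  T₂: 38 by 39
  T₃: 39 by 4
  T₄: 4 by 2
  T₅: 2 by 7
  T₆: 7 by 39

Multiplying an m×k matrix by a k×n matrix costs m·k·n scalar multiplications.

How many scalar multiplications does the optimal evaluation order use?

4746

Adjacent pairs: T₁T₂ = 6·38·39 = 8892; T₂T₃ = 38·39·4 = 5928; T₃T₄ = 39·4·2 = 312; T₄T₅ = 4·2·7 = 56; T₅T₆ = 2·7·39 = 546.
Length 3: T₁..T₃: k=1: 0+5928+6·38·4=6840; k=2: 8892+0+6·39·4=9828 → min 6840 | T₂..T₄: k=2: 0+312+38·39·2=3276; k=3: 5928+0+38·4·2=6232 → min 3276 | T₃..T₅: k=3: 0+56+39·4·7=1148; k=4: 312+0+39·2·7=858 → min 858 | T₄..T₆: k=4: 0+546+4·2·39=858; k=5: 56+0+4·7·39=1148 → min 858.
Length 4: T₁..T₄: k=1: 0+3276+6·38·2=3732; k=2: 8892+312+6·39·2=9672; k=3: 6840+0+6·4·2=6888 → min 3732 | T₂..T₅: k=2: 0+858+38·39·7=11232; k=3: 5928+56+38·4·7=7048; k=4: 3276+0+38·2·7=3808 → min 3808 | T₃..T₆: k=3: 0+858+39·4·39=6942; k=4: 312+546+39·2·39=3900; k=5: 858+0+39·7·39=11505 → min 3900.
Length 5: T₁..T₅: k=1: 0+3808+6·38·7=5404; k=2: 8892+858+6·39·7=11388; k=3: 6840+56+6·4·7=7064; k=4: 3732+0+6·2·7=3816 → min 3816 | T₂..T₆: k=2: 0+3900+38·39·39=61698; k=3: 5928+858+38·4·39=12714; k=4: 3276+546+38·2·39=6786; k=5: 3808+0+38·7·39=14182 → min 6786.
Length 6: T₁..T₆: k=1: 0+6786+6·38·39=15678; k=2: 8892+3900+6·39·39=21918; k=3: 6840+858+6·4·39=8634; k=4: 3732+546+6·2·39=4746; k=5: 3816+0+6·7·39=5454 → min 4746.
Optimal order: ((T₁(T₂(T₃T₄)))(T₅T₆)) with cost 4746.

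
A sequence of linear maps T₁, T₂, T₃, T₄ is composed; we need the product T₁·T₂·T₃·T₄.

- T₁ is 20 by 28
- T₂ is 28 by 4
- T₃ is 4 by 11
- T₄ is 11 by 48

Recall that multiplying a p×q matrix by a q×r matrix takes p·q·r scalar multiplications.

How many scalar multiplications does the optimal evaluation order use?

8192

Adjacent pairs: T₁T₂ = 20·28·4 = 2240; T₂T₃ = 28·4·11 = 1232; T₃T₄ = 4·11·48 = 2112.
Length 3: T₁..T₃: k=1: 0+1232+20·28·11=7392; k=2: 2240+0+20·4·11=3120 → min 3120 | T₂..T₄: k=2: 0+2112+28·4·48=7488; k=3: 1232+0+28·11·48=16016 → min 7488.
Length 4: T₁..T₄: k=1: 0+7488+20·28·48=34368; k=2: 2240+2112+20·4·48=8192; k=3: 3120+0+20·11·48=13680 → min 8192.
Optimal order: ((T₁·T₂)·(T₃·T₄)) with cost 8192.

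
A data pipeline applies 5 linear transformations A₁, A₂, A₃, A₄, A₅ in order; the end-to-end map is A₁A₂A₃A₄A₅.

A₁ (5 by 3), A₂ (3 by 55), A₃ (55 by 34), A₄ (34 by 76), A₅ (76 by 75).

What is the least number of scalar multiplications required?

31587

Adjacent pairs: A₁A₂ = 5·3·55 = 825; A₂A₃ = 3·55·34 = 5610; A₃A₄ = 55·34·76 = 142120; A₄A₅ = 34·76·75 = 193800.
Length 3: A₁..A₃: k=1: 0+5610+5·3·34=6120; k=2: 825+0+5·55·34=10175 → min 6120 | A₂..A₄: k=2: 0+142120+3·55·76=154660; k=3: 5610+0+3·34·76=13362 → min 13362 | A₃..A₅: k=3: 0+193800+55·34·75=334050; k=4: 142120+0+55·76·75=455620 → min 334050.
Length 4: A₁..A₄: k=1: 0+13362+5·3·76=14502; k=2: 825+142120+5·55·76=163845; k=3: 6120+0+5·34·76=19040 → min 14502 | A₂..A₅: k=2: 0+334050+3·55·75=346425; k=3: 5610+193800+3·34·75=207060; k=4: 13362+0+3·76·75=30462 → min 30462.
Length 5: A₁..A₅: k=1: 0+30462+5·3·75=31587; k=2: 825+334050+5·55·75=355500; k=3: 6120+193800+5·34·75=212670; k=4: 14502+0+5·76·75=43002 → min 31587.
Optimal order: (A₁(((A₂A₃)A₄)A₅)) with cost 31587.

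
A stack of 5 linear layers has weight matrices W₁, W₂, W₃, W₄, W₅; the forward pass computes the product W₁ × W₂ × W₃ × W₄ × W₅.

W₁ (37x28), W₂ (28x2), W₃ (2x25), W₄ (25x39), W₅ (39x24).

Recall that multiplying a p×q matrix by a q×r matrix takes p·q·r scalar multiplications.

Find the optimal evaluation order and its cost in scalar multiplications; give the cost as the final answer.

Adjacent pairs: W₁W₂ = 37·28·2 = 2072; W₂W₃ = 28·2·25 = 1400; W₃W₄ = 2·25·39 = 1950; W₄W₅ = 25·39·24 = 23400.
Length 3: W₁..W₃: k=1: 0+1400+37·28·25=27300; k=2: 2072+0+37·2·25=3922 → min 3922 | W₂..W₄: k=2: 0+1950+28·2·39=4134; k=3: 1400+0+28·25·39=28700 → min 4134 | W₃..W₅: k=3: 0+23400+2·25·24=24600; k=4: 1950+0+2·39·24=3822 → min 3822.
Length 4: W₁..W₄: k=1: 0+4134+37·28·39=44538; k=2: 2072+1950+37·2·39=6908; k=3: 3922+0+37·25·39=39997 → min 6908 | W₂..W₅: k=2: 0+3822+28·2·24=5166; k=3: 1400+23400+28·25·24=41600; k=4: 4134+0+28·39·24=30342 → min 5166.
Length 5: W₁..W₅: k=1: 0+5166+37·28·24=30030; k=2: 2072+3822+37·2·24=7670; k=3: 3922+23400+37·25·24=49522; k=4: 6908+0+37·39·24=41540 → min 7670.
Optimal parenthesization: ((W₁ × W₂) × ((W₃ × W₄) × W₅)) with cost 7670.

7670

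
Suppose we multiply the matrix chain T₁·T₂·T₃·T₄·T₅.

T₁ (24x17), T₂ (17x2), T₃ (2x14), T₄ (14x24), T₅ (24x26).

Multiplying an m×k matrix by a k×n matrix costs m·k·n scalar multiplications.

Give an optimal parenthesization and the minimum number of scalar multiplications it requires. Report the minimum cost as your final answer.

Adjacent pairs: T₁T₂ = 24·17·2 = 816; T₂T₃ = 17·2·14 = 476; T₃T₄ = 2·14·24 = 672; T₄T₅ = 14·24·26 = 8736.
Length 3: T₁..T₃: k=1: 0+476+24·17·14=6188; k=2: 816+0+24·2·14=1488 → min 1488 | T₂..T₄: k=2: 0+672+17·2·24=1488; k=3: 476+0+17·14·24=6188 → min 1488 | T₃..T₅: k=3: 0+8736+2·14·26=9464; k=4: 672+0+2·24·26=1920 → min 1920.
Length 4: T₁..T₄: k=1: 0+1488+24·17·24=11280; k=2: 816+672+24·2·24=2640; k=3: 1488+0+24·14·24=9552 → min 2640 | T₂..T₅: k=2: 0+1920+17·2·26=2804; k=3: 476+8736+17·14·26=15400; k=4: 1488+0+17·24·26=12096 → min 2804.
Length 5: T₁..T₅: k=1: 0+2804+24·17·26=13412; k=2: 816+1920+24·2·26=3984; k=3: 1488+8736+24·14·26=18960; k=4: 2640+0+24·24·26=17616 → min 3984.
Optimal parenthesization: ((T₁·T₂)·((T₃·T₄)·T₅)) with cost 3984.

3984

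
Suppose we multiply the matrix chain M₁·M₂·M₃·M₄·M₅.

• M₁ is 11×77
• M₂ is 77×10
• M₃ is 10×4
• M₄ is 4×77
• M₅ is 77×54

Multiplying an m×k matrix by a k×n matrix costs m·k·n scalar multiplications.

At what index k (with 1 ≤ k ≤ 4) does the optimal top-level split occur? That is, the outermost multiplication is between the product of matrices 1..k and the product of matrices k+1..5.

3

Adjacent pairs: M₁M₂ = 11·77·10 = 8470; M₂M₃ = 77·10·4 = 3080; M₃M₄ = 10·4·77 = 3080; M₄M₅ = 4·77·54 = 16632.
Length 3: M₁..M₃: k=1: 0+3080+11·77·4=6468; k=2: 8470+0+11·10·4=8910 → min 6468 | M₂..M₄: k=2: 0+3080+77·10·77=62370; k=3: 3080+0+77·4·77=26796 → min 26796 | M₃..M₅: k=3: 0+16632+10·4·54=18792; k=4: 3080+0+10·77·54=44660 → min 18792.
Length 4: M₁..M₄: k=1: 0+26796+11·77·77=92015; k=2: 8470+3080+11·10·77=20020; k=3: 6468+0+11·4·77=9856 → min 9856 | M₂..M₅: k=2: 0+18792+77·10·54=60372; k=3: 3080+16632+77·4·54=36344; k=4: 26796+0+77·77·54=346962 → min 36344.
Top-level splits: k=1: (M₁..M₁)·(M₂..M₅) → 0+36344+11·77·54 = 82082; k=2: (M₁..M₂)·(M₃..M₅) → 8470+18792+11·10·54 = 33202; k=3: (M₁..M₃)·(M₄..M₅) → 6468+16632+11·4·54 = 25476; k=4: (M₁..M₄)·(M₅..M₅) → 9856+0+11·77·54 = 55594.
Best split is after M₃, i.e. k = 3.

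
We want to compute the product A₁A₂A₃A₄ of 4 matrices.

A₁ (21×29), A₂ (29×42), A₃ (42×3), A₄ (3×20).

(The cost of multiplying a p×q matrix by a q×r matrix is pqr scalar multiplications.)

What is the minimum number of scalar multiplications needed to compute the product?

6741

Adjacent pairs: A₁A₂ = 21·29·42 = 25578; A₂A₃ = 29·42·3 = 3654; A₃A₄ = 42·3·20 = 2520.
Length 3: A₁..A₃: k=1: 0+3654+21·29·3=5481; k=2: 25578+0+21·42·3=28224 → min 5481 | A₂..A₄: k=2: 0+2520+29·42·20=26880; k=3: 3654+0+29·3·20=5394 → min 5394.
Length 4: A₁..A₄: k=1: 0+5394+21·29·20=17574; k=2: 25578+2520+21·42·20=45738; k=3: 5481+0+21·3·20=6741 → min 6741.
Optimal order: ((A₁(A₂A₃))A₄) with cost 6741.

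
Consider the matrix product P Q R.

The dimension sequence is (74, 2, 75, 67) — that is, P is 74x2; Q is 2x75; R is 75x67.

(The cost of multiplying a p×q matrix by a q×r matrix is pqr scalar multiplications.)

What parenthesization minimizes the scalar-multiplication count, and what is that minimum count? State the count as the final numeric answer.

(P (Q R)): cost 19966.
((P Q) R): cost 382950.
Optimal: (P (Q R)) with cost 19966.

19966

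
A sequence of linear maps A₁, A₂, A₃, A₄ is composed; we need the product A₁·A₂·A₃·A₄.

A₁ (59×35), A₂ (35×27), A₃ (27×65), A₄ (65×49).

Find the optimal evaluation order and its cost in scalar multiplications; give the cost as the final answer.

219807

Adjacent pairs: A₁A₂ = 59·35·27 = 55755; A₂A₃ = 35·27·65 = 61425; A₃A₄ = 27·65·49 = 85995.
Length 3: A₁..A₃: k=1: 0+61425+59·35·65=195650; k=2: 55755+0+59·27·65=159300 → min 159300 | A₂..A₄: k=2: 0+85995+35·27·49=132300; k=3: 61425+0+35·65·49=172900 → min 132300.
Length 4: A₁..A₄: k=1: 0+132300+59·35·49=233485; k=2: 55755+85995+59·27·49=219807; k=3: 159300+0+59·65·49=347215 → min 219807.
Optimal parenthesization: ((A₁·A₂)·(A₃·A₄)) with cost 219807.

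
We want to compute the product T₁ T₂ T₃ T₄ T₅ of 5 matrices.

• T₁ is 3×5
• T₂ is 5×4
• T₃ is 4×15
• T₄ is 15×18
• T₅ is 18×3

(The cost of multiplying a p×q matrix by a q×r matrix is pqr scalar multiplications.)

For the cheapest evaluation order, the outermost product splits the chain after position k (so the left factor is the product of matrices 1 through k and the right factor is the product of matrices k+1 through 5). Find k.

Adjacent pairs: T₁T₂ = 3·5·4 = 60; T₂T₃ = 5·4·15 = 300; T₃T₄ = 4·15·18 = 1080; T₄T₅ = 15·18·3 = 810.
Length 3: T₁..T₃: k=1: 0+300+3·5·15=525; k=2: 60+0+3·4·15=240 → min 240 | T₂..T₄: k=2: 0+1080+5·4·18=1440; k=3: 300+0+5·15·18=1650 → min 1440 | T₃..T₅: k=3: 0+810+4·15·3=990; k=4: 1080+0+4·18·3=1296 → min 990.
Length 4: T₁..T₄: k=1: 0+1440+3·5·18=1710; k=2: 60+1080+3·4·18=1356; k=3: 240+0+3·15·18=1050 → min 1050 | T₂..T₅: k=2: 0+990+5·4·3=1050; k=3: 300+810+5·15·3=1335; k=4: 1440+0+5·18·3=1710 → min 1050.
Top-level splits: k=1: (T₁..T₁)·(T₂..T₅) → 0+1050+3·5·3 = 1095; k=2: (T₁..T₂)·(T₃..T₅) → 60+990+3·4·3 = 1086; k=3: (T₁..T₃)·(T₄..T₅) → 240+810+3·15·3 = 1185; k=4: (T₁..T₄)·(T₅..T₅) → 1050+0+3·18·3 = 1212.
Best split is after T₂, i.e. k = 2.

2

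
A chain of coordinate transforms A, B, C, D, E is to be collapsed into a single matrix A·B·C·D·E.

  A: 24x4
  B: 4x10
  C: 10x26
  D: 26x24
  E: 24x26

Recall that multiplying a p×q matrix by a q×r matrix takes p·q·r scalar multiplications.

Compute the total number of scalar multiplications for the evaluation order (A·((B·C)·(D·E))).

22464

(B·C): 4×10 by 10×26 → 4×26, cost 4·10·26 = 1040
(D·E): 26×24 by 24×26 → 26×26, cost 26·24·26 = 16224
((B·C)·(D·E)): 4×26 by 26×26 → 4×26, cost 4·26·26 = 2704; cumulative 19968
(A·((B·C)·(D·E))): 24×4 by 4×26 → 24×26, cost 24·4·26 = 2496; cumulative 22464
Total: 22464 scalar multiplications.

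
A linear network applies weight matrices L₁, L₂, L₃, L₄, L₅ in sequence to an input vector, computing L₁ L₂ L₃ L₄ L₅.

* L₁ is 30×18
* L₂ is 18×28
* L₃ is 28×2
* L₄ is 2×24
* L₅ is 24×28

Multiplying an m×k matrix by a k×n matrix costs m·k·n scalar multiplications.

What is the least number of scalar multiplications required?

5112

Adjacent pairs: L₁L₂ = 30·18·28 = 15120; L₂L₃ = 18·28·2 = 1008; L₃L₄ = 28·2·24 = 1344; L₄L₅ = 2·24·28 = 1344.
Length 3: L₁..L₃: k=1: 0+1008+30·18·2=2088; k=2: 15120+0+30·28·2=16800 → min 2088 | L₂..L₄: k=2: 0+1344+18·28·24=13440; k=3: 1008+0+18·2·24=1872 → min 1872 | L₃..L₅: k=3: 0+1344+28·2·28=2912; k=4: 1344+0+28·24·28=20160 → min 2912.
Length 4: L₁..L₄: k=1: 0+1872+30·18·24=14832; k=2: 15120+1344+30·28·24=36624; k=3: 2088+0+30·2·24=3528 → min 3528 | L₂..L₅: k=2: 0+2912+18·28·28=17024; k=3: 1008+1344+18·2·28=3360; k=4: 1872+0+18·24·28=13968 → min 3360.
Length 5: L₁..L₅: k=1: 0+3360+30·18·28=18480; k=2: 15120+2912+30·28·28=41552; k=3: 2088+1344+30·2·28=5112; k=4: 3528+0+30·24·28=23688 → min 5112.
Optimal order: ((L₁ (L₂ L₃)) (L₄ L₅)) with cost 5112.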